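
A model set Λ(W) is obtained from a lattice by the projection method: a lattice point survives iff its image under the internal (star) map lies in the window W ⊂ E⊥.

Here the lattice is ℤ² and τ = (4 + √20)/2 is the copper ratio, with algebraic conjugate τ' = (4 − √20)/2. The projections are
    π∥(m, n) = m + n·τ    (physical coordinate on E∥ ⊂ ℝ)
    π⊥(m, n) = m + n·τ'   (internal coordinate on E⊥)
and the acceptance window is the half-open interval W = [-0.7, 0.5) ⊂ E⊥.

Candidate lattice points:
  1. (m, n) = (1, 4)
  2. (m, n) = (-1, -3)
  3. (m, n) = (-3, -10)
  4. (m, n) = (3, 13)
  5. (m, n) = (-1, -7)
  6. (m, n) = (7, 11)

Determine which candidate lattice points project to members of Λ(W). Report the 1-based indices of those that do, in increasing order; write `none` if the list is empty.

τ' = (4−√20)/2 ≈ -0.2361.
#1 (1,4): internal coord 1 + (4)·τ' = +0.0557; +0.0557 ∈ [-0.7, 0.5) → IN Λ
#2 (-1,-3): internal coord -1 + (-3)·τ' = -0.2918; -0.2918 ∈ [-0.7, 0.5) → IN Λ
#3 (-3,-10): internal coord -3 + (-10)·τ' = -0.6393; -0.6393 ∈ [-0.7, 0.5) → IN Λ
#4 (3,13): internal coord 3 + (13)·τ' = -0.0689; -0.0689 ∈ [-0.7, 0.5) → IN Λ
#5 (-1,-7): internal coord -1 + (-7)·τ' = +0.6525; +0.6525 ∉ [-0.7, 0.5) → out
#6 (7,11): internal coord 7 + (11)·τ' = +4.4033; +4.4033 ∉ [-0.7, 0.5) → out

1, 2, 3, 4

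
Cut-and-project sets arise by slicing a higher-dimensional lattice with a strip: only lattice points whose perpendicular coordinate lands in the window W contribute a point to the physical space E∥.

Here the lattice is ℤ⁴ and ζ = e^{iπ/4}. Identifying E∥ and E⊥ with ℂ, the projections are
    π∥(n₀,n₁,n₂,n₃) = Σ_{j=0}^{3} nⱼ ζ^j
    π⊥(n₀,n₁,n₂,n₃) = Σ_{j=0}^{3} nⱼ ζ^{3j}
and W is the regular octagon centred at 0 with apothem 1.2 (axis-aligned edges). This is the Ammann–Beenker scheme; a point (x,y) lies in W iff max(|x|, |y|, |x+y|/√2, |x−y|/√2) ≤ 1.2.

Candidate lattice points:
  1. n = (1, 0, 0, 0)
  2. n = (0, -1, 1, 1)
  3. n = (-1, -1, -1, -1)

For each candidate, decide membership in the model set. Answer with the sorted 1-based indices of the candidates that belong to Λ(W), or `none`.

Internal map: ζ^{3j} for j=0..3 gives (1,0), (−√2/2,√2/2), (0,−1), (√2/2,√2/2).
candidate 1: n = (1, 0, 0, 0) → π⊥ ≈ (+1.00000, +0.00000); max(|x|,|y|,|x±y|/√2) = 1.00000 ≤ 1.2 ⇒ ∈ W
candidate 2: n = (0, -1, 1, 1) → π⊥ ≈ (+1.41421, -1.00000); max(|x|,|y|,|x±y|/√2) = 1.70711 > 1.2 ⇒ ∉ W
candidate 3: n = (-1, -1, -1, -1) → π⊥ ≈ (-1.00000, -0.41421); max(|x|,|y|,|x±y|/√2) = 1.00000 ≤ 1.2 ⇒ ∈ W

1, 3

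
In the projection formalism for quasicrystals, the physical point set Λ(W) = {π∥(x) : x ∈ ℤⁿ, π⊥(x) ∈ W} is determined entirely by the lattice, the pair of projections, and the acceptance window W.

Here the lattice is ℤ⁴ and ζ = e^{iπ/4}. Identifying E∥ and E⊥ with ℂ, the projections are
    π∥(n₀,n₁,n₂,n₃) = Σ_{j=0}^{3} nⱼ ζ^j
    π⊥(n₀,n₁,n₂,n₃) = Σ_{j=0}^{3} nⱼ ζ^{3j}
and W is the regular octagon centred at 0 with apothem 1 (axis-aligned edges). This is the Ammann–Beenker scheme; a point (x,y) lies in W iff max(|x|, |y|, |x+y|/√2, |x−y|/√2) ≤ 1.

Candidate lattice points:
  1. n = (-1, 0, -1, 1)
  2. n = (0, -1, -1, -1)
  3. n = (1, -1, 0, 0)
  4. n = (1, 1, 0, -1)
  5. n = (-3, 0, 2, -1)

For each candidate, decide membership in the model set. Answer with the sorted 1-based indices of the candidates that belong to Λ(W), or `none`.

With ζ = e^{iπ/4} the internal vectors are ζ^0,ζ^3,ζ^6,ζ^9.
candidate 1: n = (-1, 0, -1, 1) → π⊥ ≈ (-0.292893, +1.707107); max(|x|,|y|,|x±y|/√2) = 1.707107 > 1 ⇒ ∉ W
candidate 2: n = (0, -1, -1, -1) → π⊥ ≈ (+0.000000, -0.414214); max(|x|,|y|,|x±y|/√2) = 0.414214 ≤ 1 ⇒ ∈ W
candidate 3: n = (1, -1, 0, 0) → π⊥ ≈ (+1.707107, -0.707107); max(|x|,|y|,|x±y|/√2) = 1.707107 > 1 ⇒ ∉ W
candidate 4: n = (1, 1, 0, -1) → π⊥ ≈ (-0.414214, +0.000000); max(|x|,|y|,|x±y|/√2) = 0.414214 ≤ 1 ⇒ ∈ W
candidate 5: n = (-3, 0, 2, -1) → π⊥ ≈ (-3.707107, -2.707107); max(|x|,|y|,|x±y|/√2) = 4.535534 > 1 ⇒ ∉ W

2, 4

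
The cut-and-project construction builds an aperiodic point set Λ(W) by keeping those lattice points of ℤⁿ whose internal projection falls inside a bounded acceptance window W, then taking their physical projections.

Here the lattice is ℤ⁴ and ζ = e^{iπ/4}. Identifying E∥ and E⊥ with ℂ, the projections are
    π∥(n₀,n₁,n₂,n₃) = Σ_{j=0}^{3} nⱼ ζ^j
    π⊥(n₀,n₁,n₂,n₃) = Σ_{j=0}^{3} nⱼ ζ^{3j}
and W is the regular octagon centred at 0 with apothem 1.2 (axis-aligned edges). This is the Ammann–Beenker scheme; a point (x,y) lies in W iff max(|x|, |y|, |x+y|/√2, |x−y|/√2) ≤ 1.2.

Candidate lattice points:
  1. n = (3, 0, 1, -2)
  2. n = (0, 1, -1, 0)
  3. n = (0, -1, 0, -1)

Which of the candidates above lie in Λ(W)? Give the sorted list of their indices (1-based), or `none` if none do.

With ζ = e^{iπ/4} the internal vectors are ζ^0,ζ^3,ζ^6,ζ^9.
candidate 1: n = (3, 0, 1, -2) → π⊥ ≈ (+1.585786, -2.414214); max(|x|,|y|,|x±y|/√2) = 2.828427 > 1.2 ⇒ ∉ W
candidate 2: n = (0, 1, -1, 0) → π⊥ ≈ (-0.707107, +1.707107); max(|x|,|y|,|x±y|/√2) = 1.707107 > 1.2 ⇒ ∉ W
candidate 3: n = (0, -1, 0, -1) → π⊥ ≈ (+0.000000, -1.414214); max(|x|,|y|,|x±y|/√2) = 1.414214 > 1.2 ⇒ ∉ W

none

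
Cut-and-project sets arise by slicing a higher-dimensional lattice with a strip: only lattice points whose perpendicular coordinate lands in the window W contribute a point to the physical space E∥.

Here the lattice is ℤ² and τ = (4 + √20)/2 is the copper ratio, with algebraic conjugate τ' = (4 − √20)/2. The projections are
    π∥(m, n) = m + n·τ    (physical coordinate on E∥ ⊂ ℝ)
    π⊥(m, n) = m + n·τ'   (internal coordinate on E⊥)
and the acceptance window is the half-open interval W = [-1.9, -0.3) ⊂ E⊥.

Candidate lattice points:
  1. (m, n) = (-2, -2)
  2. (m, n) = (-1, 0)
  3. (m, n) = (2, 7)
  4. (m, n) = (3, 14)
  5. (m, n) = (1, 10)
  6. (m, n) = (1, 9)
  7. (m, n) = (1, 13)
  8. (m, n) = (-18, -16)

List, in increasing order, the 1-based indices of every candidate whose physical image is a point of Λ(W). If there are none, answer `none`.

1, 2, 4, 5, 6

Compute τ' = (4−√20)/2 = -0.23607, so π⊥(m,n) = m -0.23607·n.
[1] lift (-2,-2): star map gives -1.52786; window check -1.9 ≤ -1.52786 < -0.3 is true → IN Λ
[2] lift (-1,0): star map gives -1.00000; window check -1.9 ≤ -1.00000 < -0.3 is true → IN Λ
[3] lift (2,7): star map gives 0.34752; window check -1.9 ≤ 0.34752 < -0.3 is false → out
[4] lift (3,14): star map gives -0.30495; window check -1.9 ≤ -0.30495 < -0.3 is true → IN Λ
[5] lift (1,10): star map gives -1.36068; window check -1.9 ≤ -1.36068 < -0.3 is true → IN Λ
[6] lift (1,9): star map gives -1.12461; window check -1.9 ≤ -1.12461 < -0.3 is true → IN Λ
[7] lift (1,13): star map gives -2.06888; window check -1.9 ≤ -2.06888 < -0.3 is false → out
[8] lift (-18,-16): star map gives -14.22291; window check -1.9 ≤ -14.22291 < -0.3 is false → out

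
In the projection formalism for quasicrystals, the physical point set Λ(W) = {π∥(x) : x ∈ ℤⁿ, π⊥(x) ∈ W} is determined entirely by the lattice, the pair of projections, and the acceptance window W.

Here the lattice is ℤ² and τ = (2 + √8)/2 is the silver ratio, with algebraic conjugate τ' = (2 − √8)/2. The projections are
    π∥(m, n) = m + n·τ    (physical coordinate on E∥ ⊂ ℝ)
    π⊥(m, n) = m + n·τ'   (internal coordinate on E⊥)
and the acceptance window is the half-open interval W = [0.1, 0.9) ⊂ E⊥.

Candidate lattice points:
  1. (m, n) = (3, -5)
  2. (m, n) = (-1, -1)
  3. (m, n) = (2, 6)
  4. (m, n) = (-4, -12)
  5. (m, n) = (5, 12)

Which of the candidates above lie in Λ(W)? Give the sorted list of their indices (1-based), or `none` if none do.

τ' = (2−√8)/2 ≈ -0.4142.
candidate 1: (m,n)=(3,-5) → π∥ = 3-5·τ ≈ -9.0711, π⊥ = 3-5·τ' ≈ 5.0711 ∉ [0.1, 0.9) ⇒ out
candidate 2: (m,n)=(-1,-1) → π∥ = -1-1·τ ≈ -3.4142, π⊥ = -1-1·τ' ≈ -0.5858 ∉ [0.1, 0.9) ⇒ out
candidate 3: (m,n)=(2,6) → π∥ = 2+6·τ ≈ 16.4853, π⊥ = 2+6·τ' ≈ -0.4853 ∉ [0.1, 0.9) ⇒ out
candidate 4: (m,n)=(-4,-12) → π∥ = -4-12·τ ≈ -32.9706, π⊥ = -4-12·τ' ≈ 0.9706 ∉ [0.1, 0.9) ⇒ out
candidate 5: (m,n)=(5,12) → π∥ = 5+12·τ ≈ 33.9706, π⊥ = 5+12·τ' ≈ 0.0294 ∉ [0.1, 0.9) ⇒ out

none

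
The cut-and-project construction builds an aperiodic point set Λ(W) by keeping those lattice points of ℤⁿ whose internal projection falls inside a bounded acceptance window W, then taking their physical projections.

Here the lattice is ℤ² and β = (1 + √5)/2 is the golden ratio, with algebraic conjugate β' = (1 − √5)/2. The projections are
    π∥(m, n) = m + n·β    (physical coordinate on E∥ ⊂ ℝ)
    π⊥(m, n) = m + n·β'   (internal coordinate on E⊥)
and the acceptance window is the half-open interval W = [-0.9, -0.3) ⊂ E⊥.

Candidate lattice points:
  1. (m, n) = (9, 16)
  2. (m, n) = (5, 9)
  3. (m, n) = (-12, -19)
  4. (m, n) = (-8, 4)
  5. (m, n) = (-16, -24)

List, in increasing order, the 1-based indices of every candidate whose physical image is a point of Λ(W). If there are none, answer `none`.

Numerically β ≈ 1.6180 and β' = −1/β ≈ -0.6180.
[1] lift (9,16): star map gives -0.8885; window check -0.9 ≤ -0.8885 < -0.3 is true → IN Λ
[2] lift (5,9): star map gives -0.5623; window check -0.9 ≤ -0.5623 < -0.3 is true → IN Λ
[3] lift (-12,-19): star map gives -0.2574; window check -0.9 ≤ -0.2574 < -0.3 is false → out
[4] lift (-8,4): star map gives -10.4721; window check -0.9 ≤ -10.4721 < -0.3 is false → out
[5] lift (-16,-24): star map gives -1.1672; window check -0.9 ≤ -1.1672 < -0.3 is false → out

1, 2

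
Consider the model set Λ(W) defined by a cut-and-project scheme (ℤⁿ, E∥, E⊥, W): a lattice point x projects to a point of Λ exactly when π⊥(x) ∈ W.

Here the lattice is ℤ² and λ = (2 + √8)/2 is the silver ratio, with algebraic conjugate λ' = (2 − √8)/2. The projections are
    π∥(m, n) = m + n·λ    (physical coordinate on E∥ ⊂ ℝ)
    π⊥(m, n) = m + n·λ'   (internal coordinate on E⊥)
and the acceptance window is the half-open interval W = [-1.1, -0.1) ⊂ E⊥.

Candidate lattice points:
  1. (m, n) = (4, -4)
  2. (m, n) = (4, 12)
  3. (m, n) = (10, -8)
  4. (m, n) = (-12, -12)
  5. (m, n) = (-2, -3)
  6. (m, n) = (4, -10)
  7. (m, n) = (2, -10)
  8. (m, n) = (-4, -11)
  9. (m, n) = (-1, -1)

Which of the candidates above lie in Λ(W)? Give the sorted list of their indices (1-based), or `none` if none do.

2, 5, 9

Numerically λ ≈ 2.414214 and λ' = −1/λ ≈ -0.414214.
[1] lift (4,-4): star map gives 5.656854; window check -1.1 ≤ 5.656854 < -0.1 is false → out
[2] lift (4,12): star map gives -0.970563; window check -1.1 ≤ -0.970563 < -0.1 is true → IN Λ
[3] lift (10,-8): star map gives 13.313708; window check -1.1 ≤ 13.313708 < -0.1 is false → out
[4] lift (-12,-12): star map gives -7.029437; window check -1.1 ≤ -7.029437 < -0.1 is false → out
[5] lift (-2,-3): star map gives -0.757359; window check -1.1 ≤ -0.757359 < -0.1 is true → IN Λ
[6] lift (4,-10): star map gives 8.142136; window check -1.1 ≤ 8.142136 < -0.1 is false → out
[7] lift (2,-10): star map gives 6.142136; window check -1.1 ≤ 6.142136 < -0.1 is false → out
[8] lift (-4,-11): star map gives 0.556349; window check -1.1 ≤ 0.556349 < -0.1 is false → out
[9] lift (-1,-1): star map gives -0.585786; window check -1.1 ≤ -0.585786 < -0.1 is true → IN Λ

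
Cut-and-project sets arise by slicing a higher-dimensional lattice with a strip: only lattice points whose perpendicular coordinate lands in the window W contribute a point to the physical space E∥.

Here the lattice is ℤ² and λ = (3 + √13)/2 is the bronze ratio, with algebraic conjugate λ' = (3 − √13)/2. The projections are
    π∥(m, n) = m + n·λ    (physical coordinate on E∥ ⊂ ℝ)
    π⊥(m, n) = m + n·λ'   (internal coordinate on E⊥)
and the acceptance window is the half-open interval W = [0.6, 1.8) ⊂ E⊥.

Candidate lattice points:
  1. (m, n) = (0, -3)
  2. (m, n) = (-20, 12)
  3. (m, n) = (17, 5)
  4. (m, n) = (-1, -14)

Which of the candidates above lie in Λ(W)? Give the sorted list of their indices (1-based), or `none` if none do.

1

λ' = (3−√13)/2 ≈ -0.302776.
candidate 1: (m,n)=(0,-3) → π∥ = 0-3·λ ≈ -9.908327, π⊥ = 0-3·λ' ≈ 0.908327 ∈ [0.6, 1.8) ⇒ IN Λ
candidate 2: (m,n)=(-20,12) → π∥ = -20+12·λ ≈ 19.633308, π⊥ = -20+12·λ' ≈ -23.633308 ∉ [0.6, 1.8) ⇒ out
candidate 3: (m,n)=(17,5) → π∥ = 17+5·λ ≈ 33.513878, π⊥ = 17+5·λ' ≈ 15.486122 ∉ [0.6, 1.8) ⇒ out
candidate 4: (m,n)=(-1,-14) → π∥ = -1-14·λ ≈ -47.238859, π⊥ = -1-14·λ' ≈ 3.238859 ∉ [0.6, 1.8) ⇒ out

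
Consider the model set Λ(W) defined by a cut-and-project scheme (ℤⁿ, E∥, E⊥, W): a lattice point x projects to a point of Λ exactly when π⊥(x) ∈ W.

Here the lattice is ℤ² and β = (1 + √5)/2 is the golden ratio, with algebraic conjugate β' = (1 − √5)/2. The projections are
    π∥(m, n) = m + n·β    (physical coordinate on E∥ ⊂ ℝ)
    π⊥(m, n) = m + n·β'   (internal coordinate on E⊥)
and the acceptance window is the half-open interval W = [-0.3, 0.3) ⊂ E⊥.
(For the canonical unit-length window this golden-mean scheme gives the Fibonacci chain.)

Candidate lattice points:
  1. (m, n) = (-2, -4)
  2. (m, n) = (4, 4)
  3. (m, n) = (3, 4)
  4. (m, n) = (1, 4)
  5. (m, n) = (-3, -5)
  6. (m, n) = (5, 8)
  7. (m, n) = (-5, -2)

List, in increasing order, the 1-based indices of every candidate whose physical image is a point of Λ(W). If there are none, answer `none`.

5, 6

Compute β' = (1−√5)/2 = -0.618034, so π⊥(m,n) = m -0.618034·n.
[1] lift (-2,-4): star map gives 0.472136; window check -0.3 ≤ 0.472136 < 0.3 is false → out
[2] lift (4,4): star map gives 1.527864; window check -0.3 ≤ 1.527864 < 0.3 is false → out
[3] lift (3,4): star map gives 0.527864; window check -0.3 ≤ 0.527864 < 0.3 is false → out
[4] lift (1,4): star map gives -1.472136; window check -0.3 ≤ -1.472136 < 0.3 is false → out
[5] lift (-3,-5): star map gives 0.090170; window check -0.3 ≤ 0.090170 < 0.3 is true → IN Λ
[6] lift (5,8): star map gives 0.055728; window check -0.3 ≤ 0.055728 < 0.3 is true → IN Λ
[7] lift (-5,-2): star map gives -3.763932; window check -0.3 ≤ -3.763932 < 0.3 is false → out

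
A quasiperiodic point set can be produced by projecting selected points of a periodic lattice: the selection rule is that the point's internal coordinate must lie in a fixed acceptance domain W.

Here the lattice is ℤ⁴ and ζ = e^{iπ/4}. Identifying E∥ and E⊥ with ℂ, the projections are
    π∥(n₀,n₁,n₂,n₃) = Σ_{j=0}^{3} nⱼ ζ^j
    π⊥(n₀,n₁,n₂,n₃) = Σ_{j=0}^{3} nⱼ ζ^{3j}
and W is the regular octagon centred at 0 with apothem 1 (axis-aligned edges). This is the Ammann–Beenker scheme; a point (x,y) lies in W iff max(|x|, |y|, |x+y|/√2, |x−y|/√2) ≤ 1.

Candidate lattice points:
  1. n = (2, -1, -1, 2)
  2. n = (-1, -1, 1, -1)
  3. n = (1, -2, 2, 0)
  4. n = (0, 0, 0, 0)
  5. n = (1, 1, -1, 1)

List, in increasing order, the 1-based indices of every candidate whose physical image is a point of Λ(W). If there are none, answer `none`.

With ζ = e^{iπ/4} the internal vectors are ζ^0,ζ^3,ζ^6,ζ^9.
#1 (2, -1, -1, 2): internal (4.1213, 1.7071); octagon support 4.1213 vs apothem 1 → ∉ W
#2 (-1, -1, 1, -1): internal (-1.0000, -2.4142); octagon support 2.4142 vs apothem 1 → ∉ W
#3 (1, -2, 2, 0): internal (2.4142, -3.4142); octagon support 4.1213 vs apothem 1 → ∉ W
#4 (0, 0, 0, 0): internal (0.0000, 0.0000); octagon support 0.0000 vs apothem 1 → ∈ W
#5 (1, 1, -1, 1): internal (1.0000, 2.4142); octagon support 2.4142 vs apothem 1 → ∉ W

4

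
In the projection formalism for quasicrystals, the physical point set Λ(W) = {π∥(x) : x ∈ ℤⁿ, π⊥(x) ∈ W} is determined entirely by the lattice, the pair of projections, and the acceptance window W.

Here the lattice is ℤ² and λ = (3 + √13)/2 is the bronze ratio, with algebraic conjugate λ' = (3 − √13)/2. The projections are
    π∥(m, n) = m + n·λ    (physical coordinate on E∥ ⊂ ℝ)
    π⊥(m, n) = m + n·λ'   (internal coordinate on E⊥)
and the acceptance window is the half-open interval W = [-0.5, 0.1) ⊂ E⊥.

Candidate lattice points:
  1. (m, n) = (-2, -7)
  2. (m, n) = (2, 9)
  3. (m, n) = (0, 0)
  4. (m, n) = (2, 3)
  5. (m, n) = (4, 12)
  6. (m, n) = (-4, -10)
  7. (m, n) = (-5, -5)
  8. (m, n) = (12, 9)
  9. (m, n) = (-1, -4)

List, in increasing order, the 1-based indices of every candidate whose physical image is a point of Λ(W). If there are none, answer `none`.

Numerically λ ≈ 3.302776 and λ' = −1/λ ≈ -0.302776.
#1 (-2,-7): internal coord -2 + (-7)·λ' = +0.119429; +0.119429 ∉ [-0.5, 0.1) → out
#2 (2,9): internal coord 2 + (9)·λ' = -0.724981; -0.724981 ∉ [-0.5, 0.1) → out
#3 (0,0): internal coord 0 + (0)·λ' = +0.000000; +0.000000 ∈ [-0.5, 0.1) → IN Λ
#4 (2,3): internal coord 2 + (3)·λ' = +1.091673; +1.091673 ∉ [-0.5, 0.1) → out
#5 (4,12): internal coord 4 + (12)·λ' = +0.366692; +0.366692 ∉ [-0.5, 0.1) → out
#6 (-4,-10): internal coord -4 + (-10)·λ' = -0.972244; -0.972244 ∉ [-0.5, 0.1) → out
#7 (-5,-5): internal coord -5 + (-5)·λ' = -3.486122; -3.486122 ∉ [-0.5, 0.1) → out
#8 (12,9): internal coord 12 + (9)·λ' = +9.275019; +9.275019 ∉ [-0.5, 0.1) → out
#9 (-1,-4): internal coord -1 + (-4)·λ' = +0.211103; +0.211103 ∉ [-0.5, 0.1) → out

3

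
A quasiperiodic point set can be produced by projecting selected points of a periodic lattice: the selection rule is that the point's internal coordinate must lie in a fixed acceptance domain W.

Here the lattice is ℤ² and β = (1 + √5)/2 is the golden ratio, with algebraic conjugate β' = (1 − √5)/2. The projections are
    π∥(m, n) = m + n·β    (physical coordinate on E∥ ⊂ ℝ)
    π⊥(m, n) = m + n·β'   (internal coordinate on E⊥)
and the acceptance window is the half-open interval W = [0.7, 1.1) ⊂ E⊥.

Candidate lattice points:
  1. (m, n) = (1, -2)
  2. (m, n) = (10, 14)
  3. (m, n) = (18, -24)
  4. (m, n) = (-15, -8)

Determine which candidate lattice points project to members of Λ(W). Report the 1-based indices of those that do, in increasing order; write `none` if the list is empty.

none

Numerically β ≈ 1.618034 and β' = −1/β ≈ -0.618034.
#1 (1,-2): internal coord 1 + (-2)·β' = +2.236068; +2.236068 ∉ [0.7, 1.1) → out
#2 (10,14): internal coord 10 + (14)·β' = +1.347524; +1.347524 ∉ [0.7, 1.1) → out
#3 (18,-24): internal coord 18 + (-24)·β' = +32.832816; +32.832816 ∉ [0.7, 1.1) → out
#4 (-15,-8): internal coord -15 + (-8)·β' = -10.055728; -10.055728 ∉ [0.7, 1.1) → out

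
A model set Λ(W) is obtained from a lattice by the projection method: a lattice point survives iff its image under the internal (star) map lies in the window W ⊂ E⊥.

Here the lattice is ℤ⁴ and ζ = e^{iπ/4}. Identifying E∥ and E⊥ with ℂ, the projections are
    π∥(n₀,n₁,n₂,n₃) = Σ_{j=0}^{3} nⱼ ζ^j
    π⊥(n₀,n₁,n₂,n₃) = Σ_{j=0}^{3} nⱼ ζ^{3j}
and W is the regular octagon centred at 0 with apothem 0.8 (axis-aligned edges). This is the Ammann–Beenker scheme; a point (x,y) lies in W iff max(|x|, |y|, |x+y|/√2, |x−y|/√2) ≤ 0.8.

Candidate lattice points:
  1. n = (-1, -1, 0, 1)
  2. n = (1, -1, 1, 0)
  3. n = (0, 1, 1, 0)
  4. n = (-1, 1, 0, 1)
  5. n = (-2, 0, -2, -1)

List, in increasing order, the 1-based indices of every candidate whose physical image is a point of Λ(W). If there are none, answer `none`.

With ζ = e^{iπ/4} the internal vectors are ζ^0,ζ^3,ζ^6,ζ^9.
candidate 1: n = (-1, -1, 0, 1) → π⊥ ≈ (+0.41421, +0.00000); max(|x|,|y|,|x±y|/√2) = 0.41421 ≤ 0.8 ⇒ ∈ W
candidate 2: n = (1, -1, 1, 0) → π⊥ ≈ (+1.70711, -1.70711); max(|x|,|y|,|x±y|/√2) = 2.41421 > 0.8 ⇒ ∉ W
candidate 3: n = (0, 1, 1, 0) → π⊥ ≈ (-0.70711, -0.29289); max(|x|,|y|,|x±y|/√2) = 0.70711 ≤ 0.8 ⇒ ∈ W
candidate 4: n = (-1, 1, 0, 1) → π⊥ ≈ (-1.00000, +1.41421); max(|x|,|y|,|x±y|/√2) = 1.70711 > 0.8 ⇒ ∉ W
candidate 5: n = (-2, 0, -2, -1) → π⊥ ≈ (-2.70711, +1.29289); max(|x|,|y|,|x±y|/√2) = 2.82843 > 0.8 ⇒ ∉ W

1, 3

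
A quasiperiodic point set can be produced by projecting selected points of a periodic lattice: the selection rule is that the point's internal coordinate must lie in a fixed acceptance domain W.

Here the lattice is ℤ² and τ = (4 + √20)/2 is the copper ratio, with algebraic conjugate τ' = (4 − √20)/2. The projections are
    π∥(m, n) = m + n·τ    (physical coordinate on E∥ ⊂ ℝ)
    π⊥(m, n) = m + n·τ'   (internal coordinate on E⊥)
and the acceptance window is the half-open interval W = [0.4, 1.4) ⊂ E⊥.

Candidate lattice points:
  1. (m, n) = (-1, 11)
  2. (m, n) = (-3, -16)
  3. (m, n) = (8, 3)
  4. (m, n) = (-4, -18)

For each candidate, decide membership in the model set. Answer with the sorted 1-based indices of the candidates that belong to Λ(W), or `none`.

Compute τ' = (4−√20)/2 = -0.236068, so π⊥(m,n) = m -0.236068·n.
[1] lift (-1,11): star map gives -3.596748; window check 0.4 ≤ -3.596748 < 1.4 is false → out
[2] lift (-3,-16): star map gives 0.777088; window check 0.4 ≤ 0.777088 < 1.4 is true → IN Λ
[3] lift (8,3): star map gives 7.291796; window check 0.4 ≤ 7.291796 < 1.4 is false → out
[4] lift (-4,-18): star map gives 0.249224; window check 0.4 ≤ 0.249224 < 1.4 is false → out

2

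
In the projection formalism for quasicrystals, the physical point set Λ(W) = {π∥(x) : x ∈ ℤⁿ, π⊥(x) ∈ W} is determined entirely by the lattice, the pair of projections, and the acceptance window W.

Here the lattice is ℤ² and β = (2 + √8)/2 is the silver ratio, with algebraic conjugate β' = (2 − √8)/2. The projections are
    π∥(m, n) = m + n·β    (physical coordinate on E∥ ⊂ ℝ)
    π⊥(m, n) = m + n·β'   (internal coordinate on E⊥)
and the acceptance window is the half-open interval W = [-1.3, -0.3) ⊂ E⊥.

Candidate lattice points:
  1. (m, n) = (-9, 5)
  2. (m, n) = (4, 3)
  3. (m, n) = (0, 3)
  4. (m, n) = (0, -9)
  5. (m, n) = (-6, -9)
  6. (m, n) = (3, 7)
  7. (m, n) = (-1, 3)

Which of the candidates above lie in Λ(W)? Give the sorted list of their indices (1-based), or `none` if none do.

3

β' = (2−√8)/2 ≈ -0.414214.
candidate 1: (m,n)=(-9,5) → π∥ = -9+5·β ≈ 3.071068, π⊥ = -9+5·β' ≈ -11.071068 ∉ [-1.3, -0.3) ⇒ out
candidate 2: (m,n)=(4,3) → π∥ = 4+3·β ≈ 11.242641, π⊥ = 4+3·β' ≈ 2.757359 ∉ [-1.3, -0.3) ⇒ out
candidate 3: (m,n)=(0,3) → π∥ = 0+3·β ≈ 7.242641, π⊥ = 0+3·β' ≈ -1.242641 ∈ [-1.3, -0.3) ⇒ IN Λ
candidate 4: (m,n)=(0,-9) → π∥ = 0-9·β ≈ -21.727922, π⊥ = 0-9·β' ≈ 3.727922 ∉ [-1.3, -0.3) ⇒ out
candidate 5: (m,n)=(-6,-9) → π∥ = -6-9·β ≈ -27.727922, π⊥ = -6-9·β' ≈ -2.272078 ∉ [-1.3, -0.3) ⇒ out
candidate 6: (m,n)=(3,7) → π∥ = 3+7·β ≈ 19.899495, π⊥ = 3+7·β' ≈ 0.100505 ∉ [-1.3, -0.3) ⇒ out
candidate 7: (m,n)=(-1,3) → π∥ = -1+3·β ≈ 6.242641, π⊥ = -1+3·β' ≈ -2.242641 ∉ [-1.3, -0.3) ⇒ out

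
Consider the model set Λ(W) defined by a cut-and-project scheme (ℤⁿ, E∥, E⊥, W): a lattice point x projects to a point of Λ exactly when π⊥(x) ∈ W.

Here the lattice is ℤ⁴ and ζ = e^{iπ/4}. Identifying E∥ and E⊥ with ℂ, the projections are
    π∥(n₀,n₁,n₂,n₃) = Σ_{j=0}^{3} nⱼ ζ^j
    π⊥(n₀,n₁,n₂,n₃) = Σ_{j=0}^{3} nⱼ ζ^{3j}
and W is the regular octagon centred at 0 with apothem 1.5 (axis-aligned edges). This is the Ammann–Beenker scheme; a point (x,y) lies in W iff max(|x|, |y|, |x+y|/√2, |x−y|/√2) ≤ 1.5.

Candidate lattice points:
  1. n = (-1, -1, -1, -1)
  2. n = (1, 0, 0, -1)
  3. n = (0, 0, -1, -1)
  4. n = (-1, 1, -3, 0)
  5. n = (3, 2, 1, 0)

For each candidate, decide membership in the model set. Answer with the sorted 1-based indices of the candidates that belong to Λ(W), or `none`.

1, 2, 3

Internal map: ζ^{3j} for j=0..3 gives (1,0), (−√2/2,√2/2), (0,−1), (√2/2,√2/2).
candidate 1: n = (-1, -1, -1, -1) → π⊥ ≈ (-1.0000, -0.4142); max(|x|,|y|,|x±y|/√2) = 1.0000 ≤ 1.5 ⇒ ∈ W
candidate 2: n = (1, 0, 0, -1) → π⊥ ≈ (+0.2929, -0.7071); max(|x|,|y|,|x±y|/√2) = 0.7071 ≤ 1.5 ⇒ ∈ W
candidate 3: n = (0, 0, -1, -1) → π⊥ ≈ (-0.7071, +0.2929); max(|x|,|y|,|x±y|/√2) = 0.7071 ≤ 1.5 ⇒ ∈ W
candidate 4: n = (-1, 1, -3, 0) → π⊥ ≈ (-1.7071, +3.7071); max(|x|,|y|,|x±y|/√2) = 3.8284 > 1.5 ⇒ ∉ W
candidate 5: n = (3, 2, 1, 0) → π⊥ ≈ (+1.5858, +0.4142); max(|x|,|y|,|x±y|/√2) = 1.5858 > 1.5 ⇒ ∉ W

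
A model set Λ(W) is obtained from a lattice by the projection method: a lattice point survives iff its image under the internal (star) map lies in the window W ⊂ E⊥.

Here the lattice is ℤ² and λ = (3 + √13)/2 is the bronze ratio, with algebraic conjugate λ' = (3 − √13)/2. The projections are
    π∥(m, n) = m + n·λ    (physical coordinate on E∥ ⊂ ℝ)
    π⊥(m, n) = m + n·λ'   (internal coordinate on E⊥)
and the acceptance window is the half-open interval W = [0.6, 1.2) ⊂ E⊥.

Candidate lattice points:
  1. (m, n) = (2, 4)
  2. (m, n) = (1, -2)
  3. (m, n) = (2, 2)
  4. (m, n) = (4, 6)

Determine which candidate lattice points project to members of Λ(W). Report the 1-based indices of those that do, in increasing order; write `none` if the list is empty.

Numerically λ ≈ 3.302776 and λ' = −1/λ ≈ -0.302776.
candidate 1: (m,n)=(2,4) → π∥ = 2+4·λ ≈ 15.211103, π⊥ = 2+4·λ' ≈ 0.788897 ∈ [0.6, 1.2) ⇒ IN Λ
candidate 2: (m,n)=(1,-2) → π∥ = 1-2·λ ≈ -5.605551, π⊥ = 1-2·λ' ≈ 1.605551 ∉ [0.6, 1.2) ⇒ out
candidate 3: (m,n)=(2,2) → π∥ = 2+2·λ ≈ 8.605551, π⊥ = 2+2·λ' ≈ 1.394449 ∉ [0.6, 1.2) ⇒ out
candidate 4: (m,n)=(4,6) → π∥ = 4+6·λ ≈ 23.816654, π⊥ = 4+6·λ' ≈ 2.183346 ∉ [0.6, 1.2) ⇒ out

1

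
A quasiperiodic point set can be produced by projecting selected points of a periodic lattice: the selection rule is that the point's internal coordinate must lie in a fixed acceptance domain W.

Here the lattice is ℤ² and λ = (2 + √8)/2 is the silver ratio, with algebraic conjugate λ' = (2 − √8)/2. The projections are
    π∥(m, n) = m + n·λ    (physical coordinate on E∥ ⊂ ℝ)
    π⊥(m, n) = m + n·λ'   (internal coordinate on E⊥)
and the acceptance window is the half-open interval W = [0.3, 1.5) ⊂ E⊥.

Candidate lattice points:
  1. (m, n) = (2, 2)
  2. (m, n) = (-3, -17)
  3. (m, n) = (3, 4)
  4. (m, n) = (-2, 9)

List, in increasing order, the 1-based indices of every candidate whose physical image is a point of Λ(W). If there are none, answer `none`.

1, 3

Numerically λ ≈ 2.414214 and λ' = −1/λ ≈ -0.414214.
[1] lift (2,2): star map gives 1.171573; window check 0.3 ≤ 1.171573 < 1.5 is true → IN Λ
[2] lift (-3,-17): star map gives 4.041631; window check 0.3 ≤ 4.041631 < 1.5 is false → out
[3] lift (3,4): star map gives 1.343146; window check 0.3 ≤ 1.343146 < 1.5 is true → IN Λ
[4] lift (-2,9): star map gives -5.727922; window check 0.3 ≤ -5.727922 < 1.5 is false → out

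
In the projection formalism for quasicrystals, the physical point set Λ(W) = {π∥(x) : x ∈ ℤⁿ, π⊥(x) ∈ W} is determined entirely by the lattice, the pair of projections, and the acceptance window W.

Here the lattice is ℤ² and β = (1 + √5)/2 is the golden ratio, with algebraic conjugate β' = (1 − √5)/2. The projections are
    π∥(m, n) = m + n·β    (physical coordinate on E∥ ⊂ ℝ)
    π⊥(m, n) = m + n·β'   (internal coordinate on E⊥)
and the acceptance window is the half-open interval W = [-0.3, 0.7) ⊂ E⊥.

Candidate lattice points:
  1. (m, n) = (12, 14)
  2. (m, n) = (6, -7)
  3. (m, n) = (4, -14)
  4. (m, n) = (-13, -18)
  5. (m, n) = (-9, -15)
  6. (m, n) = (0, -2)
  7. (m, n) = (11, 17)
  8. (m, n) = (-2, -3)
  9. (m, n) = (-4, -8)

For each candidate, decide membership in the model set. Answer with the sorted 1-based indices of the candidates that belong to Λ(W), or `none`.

Numerically β ≈ 1.618034 and β' = −1/β ≈ -0.618034.
[1] lift (12,14): star map gives 3.347524; window check -0.3 ≤ 3.347524 < 0.7 is false → out
[2] lift (6,-7): star map gives 10.326238; window check -0.3 ≤ 10.326238 < 0.7 is false → out
[3] lift (4,-14): star map gives 12.652476; window check -0.3 ≤ 12.652476 < 0.7 is false → out
[4] lift (-13,-18): star map gives -1.875388; window check -0.3 ≤ -1.875388 < 0.7 is false → out
[5] lift (-9,-15): star map gives 0.270510; window check -0.3 ≤ 0.270510 < 0.7 is true → IN Λ
[6] lift (0,-2): star map gives 1.236068; window check -0.3 ≤ 1.236068 < 0.7 is false → out
[7] lift (11,17): star map gives 0.493422; window check -0.3 ≤ 0.493422 < 0.7 is true → IN Λ
[8] lift (-2,-3): star map gives -0.145898; window check -0.3 ≤ -0.145898 < 0.7 is true → IN Λ
[9] lift (-4,-8): star map gives 0.944272; window check -0.3 ≤ 0.944272 < 0.7 is false → out

5, 7, 8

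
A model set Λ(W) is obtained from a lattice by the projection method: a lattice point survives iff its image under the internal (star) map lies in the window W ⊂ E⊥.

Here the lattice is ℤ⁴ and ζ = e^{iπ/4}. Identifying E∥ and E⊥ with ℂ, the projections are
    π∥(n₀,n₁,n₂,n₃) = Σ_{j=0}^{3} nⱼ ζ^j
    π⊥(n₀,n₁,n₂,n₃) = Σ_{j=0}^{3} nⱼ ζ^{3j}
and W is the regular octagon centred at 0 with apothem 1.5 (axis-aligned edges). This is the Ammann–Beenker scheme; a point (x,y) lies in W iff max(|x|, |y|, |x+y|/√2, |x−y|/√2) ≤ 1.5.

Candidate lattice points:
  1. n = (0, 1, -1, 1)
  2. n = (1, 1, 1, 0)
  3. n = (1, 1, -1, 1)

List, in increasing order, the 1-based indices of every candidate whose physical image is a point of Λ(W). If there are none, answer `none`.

Internal map: ζ^{3j} for j=0..3 gives (1,0), (−√2/2,√2/2), (0,−1), (√2/2,√2/2).
candidate 1: n = (0, 1, -1, 1) → π⊥ ≈ (+0.000000, +2.414214); max(|x|,|y|,|x±y|/√2) = 2.414214 > 1.5 ⇒ ∉ W
candidate 2: n = (1, 1, 1, 0) → π⊥ ≈ (+0.292893, -0.292893); max(|x|,|y|,|x±y|/√2) = 0.414214 ≤ 1.5 ⇒ ∈ W
candidate 3: n = (1, 1, -1, 1) → π⊥ ≈ (+1.000000, +2.414214); max(|x|,|y|,|x±y|/√2) = 2.414214 > 1.5 ⇒ ∉ W

2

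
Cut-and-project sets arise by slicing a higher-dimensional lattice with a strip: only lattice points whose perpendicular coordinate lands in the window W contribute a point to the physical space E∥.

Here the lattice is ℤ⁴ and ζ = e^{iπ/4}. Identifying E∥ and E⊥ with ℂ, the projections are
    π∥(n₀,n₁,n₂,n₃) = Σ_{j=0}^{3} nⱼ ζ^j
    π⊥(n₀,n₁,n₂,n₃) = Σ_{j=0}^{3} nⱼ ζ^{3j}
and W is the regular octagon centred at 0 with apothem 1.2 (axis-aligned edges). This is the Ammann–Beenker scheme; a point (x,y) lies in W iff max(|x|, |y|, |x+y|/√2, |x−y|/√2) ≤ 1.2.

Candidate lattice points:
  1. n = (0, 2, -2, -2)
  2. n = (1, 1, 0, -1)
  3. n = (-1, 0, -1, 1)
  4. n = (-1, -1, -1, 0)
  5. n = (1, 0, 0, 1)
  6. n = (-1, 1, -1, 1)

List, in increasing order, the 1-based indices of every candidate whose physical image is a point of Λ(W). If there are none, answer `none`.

2, 4

With ζ = e^{iπ/4} the internal vectors are ζ^0,ζ^3,ζ^6,ζ^9.
candidate 1: n = (0, 2, -2, -2) → π⊥ ≈ (-2.828427, +2.000000); max(|x|,|y|,|x±y|/√2) = 3.414214 > 1.2 ⇒ ∉ W
candidate 2: n = (1, 1, 0, -1) → π⊥ ≈ (-0.414214, +0.000000); max(|x|,|y|,|x±y|/√2) = 0.414214 ≤ 1.2 ⇒ ∈ W
candidate 3: n = (-1, 0, -1, 1) → π⊥ ≈ (-0.292893, +1.707107); max(|x|,|y|,|x±y|/√2) = 1.707107 > 1.2 ⇒ ∉ W
candidate 4: n = (-1, -1, -1, 0) → π⊥ ≈ (-0.292893, +0.292893); max(|x|,|y|,|x±y|/√2) = 0.414214 ≤ 1.2 ⇒ ∈ W
candidate 5: n = (1, 0, 0, 1) → π⊥ ≈ (+1.707107, +0.707107); max(|x|,|y|,|x±y|/√2) = 1.707107 > 1.2 ⇒ ∉ W
candidate 6: n = (-1, 1, -1, 1) → π⊥ ≈ (-1.000000, +2.414214); max(|x|,|y|,|x±y|/√2) = 2.414214 > 1.2 ⇒ ∉ W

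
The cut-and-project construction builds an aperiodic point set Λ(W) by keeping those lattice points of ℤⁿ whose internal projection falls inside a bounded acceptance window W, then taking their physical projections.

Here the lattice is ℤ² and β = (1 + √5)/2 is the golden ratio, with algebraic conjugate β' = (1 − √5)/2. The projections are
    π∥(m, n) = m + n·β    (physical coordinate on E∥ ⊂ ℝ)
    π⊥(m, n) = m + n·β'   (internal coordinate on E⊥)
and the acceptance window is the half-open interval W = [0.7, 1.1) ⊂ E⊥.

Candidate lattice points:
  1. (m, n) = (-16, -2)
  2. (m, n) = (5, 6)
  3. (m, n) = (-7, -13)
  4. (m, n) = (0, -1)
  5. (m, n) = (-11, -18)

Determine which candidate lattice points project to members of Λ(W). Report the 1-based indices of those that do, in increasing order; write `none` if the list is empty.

Compute β' = (1−√5)/2 = -0.618034, so π⊥(m,n) = m -0.618034·n.
candidate 1: (m,n)=(-16,-2) → π∥ = -16-2·β ≈ -19.236068, π⊥ = -16-2·β' ≈ -14.763932 ∉ [0.7, 1.1) ⇒ out
candidate 2: (m,n)=(5,6) → π∥ = 5+6·β ≈ 14.708204, π⊥ = 5+6·β' ≈ 1.291796 ∉ [0.7, 1.1) ⇒ out
candidate 3: (m,n)=(-7,-13) → π∥ = -7-13·β ≈ -28.034442, π⊥ = -7-13·β' ≈ 1.034442 ∈ [0.7, 1.1) ⇒ IN Λ
candidate 4: (m,n)=(0,-1) → π∥ = 0-1·β ≈ -1.618034, π⊥ = 0-1·β' ≈ 0.618034 ∉ [0.7, 1.1) ⇒ out
candidate 5: (m,n)=(-11,-18) → π∥ = -11-18·β ≈ -40.124612, π⊥ = -11-18·β' ≈ 0.124612 ∉ [0.7, 1.1) ⇒ out

3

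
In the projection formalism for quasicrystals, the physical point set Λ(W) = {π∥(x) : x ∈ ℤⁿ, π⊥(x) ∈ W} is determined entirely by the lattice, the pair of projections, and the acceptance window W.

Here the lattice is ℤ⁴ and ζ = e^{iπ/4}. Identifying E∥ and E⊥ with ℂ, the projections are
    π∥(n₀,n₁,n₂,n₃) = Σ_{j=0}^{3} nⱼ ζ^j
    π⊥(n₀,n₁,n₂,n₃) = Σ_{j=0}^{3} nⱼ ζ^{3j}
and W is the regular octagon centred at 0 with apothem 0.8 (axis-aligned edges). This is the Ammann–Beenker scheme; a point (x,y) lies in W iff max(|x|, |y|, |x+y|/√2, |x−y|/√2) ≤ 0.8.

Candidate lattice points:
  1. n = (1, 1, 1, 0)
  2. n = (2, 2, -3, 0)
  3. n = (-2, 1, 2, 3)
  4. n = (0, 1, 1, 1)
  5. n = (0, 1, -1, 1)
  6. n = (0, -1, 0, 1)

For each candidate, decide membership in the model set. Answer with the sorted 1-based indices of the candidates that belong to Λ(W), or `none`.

1, 4

Internal map: ζ^{3j} for j=0..3 gives (1,0), (−√2/2,√2/2), (0,−1), (√2/2,√2/2).
candidate 1: n = (1, 1, 1, 0) → π⊥ ≈ (+0.292893, -0.292893); max(|x|,|y|,|x±y|/√2) = 0.414214 ≤ 0.8 ⇒ ∈ W
candidate 2: n = (2, 2, -3, 0) → π⊥ ≈ (+0.585786, +4.414214); max(|x|,|y|,|x±y|/√2) = 4.414214 > 0.8 ⇒ ∉ W
candidate 3: n = (-2, 1, 2, 3) → π⊥ ≈ (-0.585786, +0.828427); max(|x|,|y|,|x±y|/√2) = 1.000000 > 0.8 ⇒ ∉ W
candidate 4: n = (0, 1, 1, 1) → π⊥ ≈ (+0.000000, +0.414214); max(|x|,|y|,|x±y|/√2) = 0.414214 ≤ 0.8 ⇒ ∈ W
candidate 5: n = (0, 1, -1, 1) → π⊥ ≈ (+0.000000, +2.414214); max(|x|,|y|,|x±y|/√2) = 2.414214 > 0.8 ⇒ ∉ W
candidate 6: n = (0, -1, 0, 1) → π⊥ ≈ (+1.414214, +0.000000); max(|x|,|y|,|x±y|/√2) = 1.414214 > 0.8 ⇒ ∉ W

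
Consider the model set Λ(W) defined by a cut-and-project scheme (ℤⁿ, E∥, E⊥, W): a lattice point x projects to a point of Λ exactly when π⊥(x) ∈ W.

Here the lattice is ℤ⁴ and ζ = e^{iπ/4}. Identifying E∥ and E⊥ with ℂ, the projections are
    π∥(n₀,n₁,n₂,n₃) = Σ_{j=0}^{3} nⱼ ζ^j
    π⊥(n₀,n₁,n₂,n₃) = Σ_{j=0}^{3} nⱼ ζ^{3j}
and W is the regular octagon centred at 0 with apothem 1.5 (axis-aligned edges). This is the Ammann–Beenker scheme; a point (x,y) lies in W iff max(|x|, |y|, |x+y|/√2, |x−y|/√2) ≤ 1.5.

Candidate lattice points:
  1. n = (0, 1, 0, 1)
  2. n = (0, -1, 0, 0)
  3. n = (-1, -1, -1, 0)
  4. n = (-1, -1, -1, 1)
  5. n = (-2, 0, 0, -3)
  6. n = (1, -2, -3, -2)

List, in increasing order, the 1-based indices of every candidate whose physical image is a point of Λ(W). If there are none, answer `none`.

π⊥(n) = n₀ + n₁ζ³ + n₂ζ⁶ + n₃ζ⁹ where ζ = e^{iπ/4}.
candidate 1: n = (0, 1, 0, 1) → π⊥ ≈ (+0.00000, +1.41421); max(|x|,|y|,|x±y|/√2) = 1.41421 ≤ 1.5 ⇒ ∈ W
candidate 2: n = (0, -1, 0, 0) → π⊥ ≈ (+0.70711, -0.70711); max(|x|,|y|,|x±y|/√2) = 1.00000 ≤ 1.5 ⇒ ∈ W
candidate 3: n = (-1, -1, -1, 0) → π⊥ ≈ (-0.29289, +0.29289); max(|x|,|y|,|x±y|/√2) = 0.41421 ≤ 1.5 ⇒ ∈ W
candidate 4: n = (-1, -1, -1, 1) → π⊥ ≈ (+0.41421, +1.00000); max(|x|,|y|,|x±y|/√2) = 1.00000 ≤ 1.5 ⇒ ∈ W
candidate 5: n = (-2, 0, 0, -3) → π⊥ ≈ (-4.12132, -2.12132); max(|x|,|y|,|x±y|/√2) = 4.41421 > 1.5 ⇒ ∉ W
candidate 6: n = (1, -2, -3, -2) → π⊥ ≈ (+1.00000, +0.17157); max(|x|,|y|,|x±y|/√2) = 1.00000 ≤ 1.5 ⇒ ∈ W

1, 2, 3, 4, 6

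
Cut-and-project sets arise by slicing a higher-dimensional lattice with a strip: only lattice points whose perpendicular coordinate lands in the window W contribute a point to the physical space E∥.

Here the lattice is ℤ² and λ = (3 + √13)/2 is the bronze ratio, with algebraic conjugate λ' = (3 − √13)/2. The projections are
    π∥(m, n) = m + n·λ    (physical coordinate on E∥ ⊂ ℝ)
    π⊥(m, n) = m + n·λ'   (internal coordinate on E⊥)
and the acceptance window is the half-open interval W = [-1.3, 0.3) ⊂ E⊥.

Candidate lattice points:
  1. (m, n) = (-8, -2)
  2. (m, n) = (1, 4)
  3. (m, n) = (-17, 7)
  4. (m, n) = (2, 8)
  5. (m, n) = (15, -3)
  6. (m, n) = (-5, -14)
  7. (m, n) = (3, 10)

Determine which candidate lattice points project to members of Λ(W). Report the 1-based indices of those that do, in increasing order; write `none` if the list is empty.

λ' = (3−√13)/2 ≈ -0.30278.
candidate 1: (m,n)=(-8,-2) → π∥ = -8-2·λ ≈ -14.60555, π⊥ = -8-2·λ' ≈ -7.39445 ∉ [-1.3, 0.3) ⇒ out
candidate 2: (m,n)=(1,4) → π∥ = 1+4·λ ≈ 14.21110, π⊥ = 1+4·λ' ≈ -0.21110 ∈ [-1.3, 0.3) ⇒ IN Λ
candidate 3: (m,n)=(-17,7) → π∥ = -17+7·λ ≈ 6.11943, π⊥ = -17+7·λ' ≈ -19.11943 ∉ [-1.3, 0.3) ⇒ out
candidate 4: (m,n)=(2,8) → π∥ = 2+8·λ ≈ 28.42221, π⊥ = 2+8·λ' ≈ -0.42221 ∈ [-1.3, 0.3) ⇒ IN Λ
candidate 5: (m,n)=(15,-3) → π∥ = 15-3·λ ≈ 5.09167, π⊥ = 15-3·λ' ≈ 15.90833 ∉ [-1.3, 0.3) ⇒ out
candidate 6: (m,n)=(-5,-14) → π∥ = -5-14·λ ≈ -51.23886, π⊥ = -5-14·λ' ≈ -0.76114 ∈ [-1.3, 0.3) ⇒ IN Λ
candidate 7: (m,n)=(3,10) → π∥ = 3+10·λ ≈ 36.02776, π⊥ = 3+10·λ' ≈ -0.02776 ∈ [-1.3, 0.3) ⇒ IN Λ

2, 4, 6, 7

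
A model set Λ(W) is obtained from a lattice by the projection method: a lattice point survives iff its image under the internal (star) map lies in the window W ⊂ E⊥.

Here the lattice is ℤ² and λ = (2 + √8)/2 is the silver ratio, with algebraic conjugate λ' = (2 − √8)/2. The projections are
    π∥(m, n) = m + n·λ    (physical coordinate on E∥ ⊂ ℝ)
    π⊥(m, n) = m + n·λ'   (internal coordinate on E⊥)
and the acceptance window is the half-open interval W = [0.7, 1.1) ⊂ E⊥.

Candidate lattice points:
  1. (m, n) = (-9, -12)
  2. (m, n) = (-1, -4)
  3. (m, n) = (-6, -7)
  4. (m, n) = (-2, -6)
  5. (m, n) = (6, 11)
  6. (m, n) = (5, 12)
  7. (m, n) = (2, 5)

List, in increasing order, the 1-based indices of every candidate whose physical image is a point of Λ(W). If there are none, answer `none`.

none

λ' = (2−√8)/2 ≈ -0.4142.
#1 (-9,-12): internal coord -9 + (-12)·λ' = -4.0294; -4.0294 ∉ [0.7, 1.1) → out
#2 (-1,-4): internal coord -1 + (-4)·λ' = +0.6569; +0.6569 ∉ [0.7, 1.1) → out
#3 (-6,-7): internal coord -6 + (-7)·λ' = -3.1005; -3.1005 ∉ [0.7, 1.1) → out
#4 (-2,-6): internal coord -2 + (-6)·λ' = +0.4853; +0.4853 ∉ [0.7, 1.1) → out
#5 (6,11): internal coord 6 + (11)·λ' = +1.4437; +1.4437 ∉ [0.7, 1.1) → out
#6 (5,12): internal coord 5 + (12)·λ' = +0.0294; +0.0294 ∉ [0.7, 1.1) → out
#7 (2,5): internal coord 2 + (5)·λ' = -0.0711; -0.0711 ∉ [0.7, 1.1) → out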